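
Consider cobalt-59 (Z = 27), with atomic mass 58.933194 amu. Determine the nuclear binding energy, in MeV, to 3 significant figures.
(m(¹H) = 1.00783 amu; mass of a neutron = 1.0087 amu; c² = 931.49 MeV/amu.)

518 MeV

Mass of separated nucleons = 27(1.00783) + 32(1.0087) = 27.21141 + 32.2784 = 59.48981 amu
Δm = 59.48981 − 58.933194 = 0.556616 amu
Converting to energy: 0.556616 amu × 931.49 MeV/amu = 518.482 MeV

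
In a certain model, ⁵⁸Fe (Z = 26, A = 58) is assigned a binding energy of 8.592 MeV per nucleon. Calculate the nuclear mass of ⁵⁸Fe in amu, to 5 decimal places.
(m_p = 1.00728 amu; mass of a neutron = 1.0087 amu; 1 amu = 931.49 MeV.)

57.93269 amu

Total binding energy = 58 × 8.592 = 498.336 MeV
Mass defect = 498.336 MeV / (931.49 MeV/amu) = 0.5349880 amu
Constituent mass = 26(1.00728) + 32(1.0087) = 58.46768 amu
Nuclear mass = 58.46768 − 0.5349880 = 57.9326920 amu ≈ 57.93269 amu (to 5 decimal places)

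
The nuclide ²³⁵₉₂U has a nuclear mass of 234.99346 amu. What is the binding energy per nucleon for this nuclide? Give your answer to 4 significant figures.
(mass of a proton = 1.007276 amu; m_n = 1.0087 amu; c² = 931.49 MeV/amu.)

7.611 MeV/nucleon

Total constituent mass: 92 × 1.007276 + 143 × 1.0087 = 236.913492 amu
The mass defect is 236.913492 − 234.99346 = 1.920032 amu.
Binding energy = Δm·c² = 1.920032 × 931.49 MeV/amu = 1788.49 MeV
Per nucleon: 1788.49 / 235 = 7.611 MeV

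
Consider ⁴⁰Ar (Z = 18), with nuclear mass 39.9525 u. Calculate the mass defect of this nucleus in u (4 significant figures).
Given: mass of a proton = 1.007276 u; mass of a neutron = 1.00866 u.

Σm = 18·m_p + 22·m_n = 18.130968 + 22.19052 = 40.321488 u
The mass defect is 40.321488 − 39.9525 = 0.368988 u.

0.3690 u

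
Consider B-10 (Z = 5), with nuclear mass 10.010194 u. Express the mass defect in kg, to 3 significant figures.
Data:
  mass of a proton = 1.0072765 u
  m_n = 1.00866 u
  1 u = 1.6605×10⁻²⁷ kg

1.15e-28 kg

Σm = 5·m_p + 5·m_n = 5.0363825 + 5.04330 = 10.0796825 u
Δm = 10.0796825 − 10.010194 = 0.0694885 u
In SI units: 0.0694885 u × 1.6605×10⁻²⁷ kg/u = 1.1539e-28 kg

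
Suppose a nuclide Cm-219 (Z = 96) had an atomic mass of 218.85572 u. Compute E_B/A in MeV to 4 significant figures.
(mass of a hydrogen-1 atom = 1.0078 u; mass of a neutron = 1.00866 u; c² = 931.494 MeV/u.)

8.329 MeV/nucleon

With 96 protons and 123 neutrons (A = 219):
Total constituent mass: 96 × 1.0078 + 123 × 1.00866 = 220.81398 u
Mass defect Δm = 220.81398 − 218.85572 = 1.95826 u
Converting to energy: 1.95826 u × 931.494 MeV/u = 1824.11 MeV
BE/A = 1824.11 MeV / 219 = 8.329 MeV/nucleon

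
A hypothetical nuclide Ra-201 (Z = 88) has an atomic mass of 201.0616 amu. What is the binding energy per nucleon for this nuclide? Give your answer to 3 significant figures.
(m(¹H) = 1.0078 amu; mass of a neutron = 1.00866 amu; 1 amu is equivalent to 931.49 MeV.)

7.43 MeV/nucleon

The nucleus contains 88 protons and 201 − 88 = 113 neutrons.
Σm = 88·m(¹H) + 113·m_n = 88.6864 + 113.97858 = 202.66498 amu
Mass defect Δm = 202.66498 − 201.0616 = 1.60338 amu
Converting to energy: 1.60338 amu × 931.49 MeV/amu = 1493.532 MeV
Dividing by A = 201 gives 7.431 MeV per nucleon.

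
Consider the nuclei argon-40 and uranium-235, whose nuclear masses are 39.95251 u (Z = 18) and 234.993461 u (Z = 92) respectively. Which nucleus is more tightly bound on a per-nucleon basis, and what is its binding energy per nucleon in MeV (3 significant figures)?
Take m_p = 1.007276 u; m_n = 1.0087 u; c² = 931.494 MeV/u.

argon-40; 8.61 MeV/nucleon

argon-40: Σm = 18(1.007276) + 22(1.0087) = 40.322368 u; Δm = 0.369858 u; E_B = 344.52 MeV; E_B/A = 8.613 MeV
uranium-235: Σm = 92(1.007276) + 143(1.0087) = 236.913492 u; Δm = 1.920031 u; E_B = 1788.5 MeV; E_B/A = 7.611 MeV
argon-40 has the higher binding energy per nucleon, so it is the more tightly bound nucleus.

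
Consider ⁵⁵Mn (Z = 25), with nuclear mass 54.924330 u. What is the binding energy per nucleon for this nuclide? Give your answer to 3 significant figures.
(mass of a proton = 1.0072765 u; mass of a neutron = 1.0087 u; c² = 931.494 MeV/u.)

8.78 MeV/nucleon

Mass of separated nucleons = 25(1.0072765) + 30(1.0087) = 25.1819125 + 30.2610 = 55.4429125 u
Δm = 55.4429125 − 54.924330 = 0.5185825 u
Converting to energy: 0.5185825 u × 931.494 MeV/u = 483.056 MeV
BE/A = 483.056 MeV / 55 = 8.783 MeV/nucleon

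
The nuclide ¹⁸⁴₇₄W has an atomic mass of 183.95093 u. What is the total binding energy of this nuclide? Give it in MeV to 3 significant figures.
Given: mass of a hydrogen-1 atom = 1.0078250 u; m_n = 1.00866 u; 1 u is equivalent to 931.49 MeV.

1470 MeV

The nucleus contains 74 protons and 184 − 74 = 110 neutrons.
Σm = 74·m(¹H) + 110·m_n = 74.5790500 + 110.95260 = 185.5316500 u
Mass defect Δm = 185.5316500 − 183.95093 = 1.5807200 u
E_B = 1.5807200 × 931.49 = 1472.42 MeV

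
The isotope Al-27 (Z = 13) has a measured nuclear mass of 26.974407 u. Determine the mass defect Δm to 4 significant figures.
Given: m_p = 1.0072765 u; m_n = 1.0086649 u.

The nucleus contains 13 protons and 27 − 13 = 14 neutrons.
Σm = 13·m_p + 14·m_n = 13.0945945 + 14.1213086 = 27.2159031 u
The mass defect is 27.2159031 − 26.974407 = 0.2414961 u.

0.2415 u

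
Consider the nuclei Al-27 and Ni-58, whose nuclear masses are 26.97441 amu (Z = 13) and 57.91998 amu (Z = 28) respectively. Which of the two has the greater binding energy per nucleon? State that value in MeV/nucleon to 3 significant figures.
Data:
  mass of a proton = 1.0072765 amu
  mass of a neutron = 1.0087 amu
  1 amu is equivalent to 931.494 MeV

Ni-58; 8.75 MeV/nucleon

Al-27: Σm = 13(1.0072765) + 14(1.0087) = 27.2163945 amu; Δm = 0.2419845 amu; E_B = 225.407 MeV; E_B/A = 8.348 MeV
Ni-58: Σm = 28(1.0072765) + 30(1.0087) = 58.4647420 amu; Δm = 0.5447620 amu; E_B = 507.44 MeV; E_B/A = 8.749 MeV
Ni-58 has the higher binding energy per nucleon, so it is the more tightly bound nucleus.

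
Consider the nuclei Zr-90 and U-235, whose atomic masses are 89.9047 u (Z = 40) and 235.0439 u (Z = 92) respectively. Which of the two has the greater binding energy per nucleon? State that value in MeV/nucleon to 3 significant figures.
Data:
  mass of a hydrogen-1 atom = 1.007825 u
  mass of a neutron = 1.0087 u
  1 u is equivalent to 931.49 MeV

Zr-90: Σm = 40(1.007825) + 50(1.0087) = 90.748000 u; Δm = 0.843300 u; E_B = 785.53 MeV; E_B/A = 8.728 MeV
U-235: Σm = 92(1.007825) + 143(1.0087) = 236.964000 u; Δm = 1.920100 u; E_B = 1788.6 MeV; E_B/A = 7.611 MeV
Zr-90 has the higher binding energy per nucleon, so it is the more tightly bound nucleus.

Zr-90; 8.73 MeV/nucleon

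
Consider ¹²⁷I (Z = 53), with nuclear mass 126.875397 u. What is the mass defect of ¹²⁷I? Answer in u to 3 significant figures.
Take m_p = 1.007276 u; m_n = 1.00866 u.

1.15 u

Total constituent mass: 53 × 1.007276 + 74 × 1.00866 = 128.026468 u
The mass defect is 128.026468 − 126.875397 = 1.151071 u.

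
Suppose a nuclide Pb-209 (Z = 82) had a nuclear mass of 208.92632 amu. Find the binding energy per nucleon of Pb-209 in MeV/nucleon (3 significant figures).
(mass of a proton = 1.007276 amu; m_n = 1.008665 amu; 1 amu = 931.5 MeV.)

Z = 82, so N = A − Z = 209 − 82 = 127.
Total constituent mass: 82 × 1.007276 + 127 × 1.008665 = 210.697087 amu
Mass defect Δm = 210.697087 − 208.92632 = 1.770767 amu
Binding energy = Δm·c² = 1.770767 × 931.5 MeV/amu = 1649.47 MeV
BE/A = 1649.47 MeV / 209 = 7.892 MeV/nucleon

7.89 MeV/nucleon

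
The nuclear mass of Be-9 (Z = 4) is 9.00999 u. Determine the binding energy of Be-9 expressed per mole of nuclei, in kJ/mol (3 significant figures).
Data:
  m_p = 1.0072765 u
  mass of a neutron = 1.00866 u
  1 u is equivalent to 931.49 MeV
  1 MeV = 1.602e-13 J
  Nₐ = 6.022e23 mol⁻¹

5.61e+09 kJ/mol

With 4 protons and 5 neutrons (A = 9):
Mass of separated nucleons = 4(1.0072765) + 5(1.00866) = 4.0291060 + 5.04330 = 9.0724060 u
Δm = 9.0724060 − 9.00999 = 0.0624160 u
Converting to energy: 0.0624160 u × 931.49 MeV/u = 58.1399 MeV
Per nucleus in joules: 58.1399 MeV × 1.602e-13 J/MeV = 9.3140e-12 J
Per mole: 9.3140e-12 J × 6.022e23 mol⁻¹ = 5.6089e+12 J/mol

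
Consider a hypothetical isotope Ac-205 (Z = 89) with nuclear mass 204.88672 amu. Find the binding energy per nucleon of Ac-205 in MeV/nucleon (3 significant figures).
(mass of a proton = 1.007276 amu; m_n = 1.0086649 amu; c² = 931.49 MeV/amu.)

8.02 MeV/nucleon

The nucleus contains 89 protons and 205 − 89 = 116 neutrons.
Total constituent mass: 89 × 1.007276 + 116 × 1.0086649 = 206.6526924 amu
Mass defect Δm = 206.6526924 − 204.88672 = 1.7659724 amu
Binding energy = Δm·c² = 1.7659724 × 931.49 MeV/amu = 1644.99 MeV
Dividing by A = 205 gives 8.024 MeV per nucleon.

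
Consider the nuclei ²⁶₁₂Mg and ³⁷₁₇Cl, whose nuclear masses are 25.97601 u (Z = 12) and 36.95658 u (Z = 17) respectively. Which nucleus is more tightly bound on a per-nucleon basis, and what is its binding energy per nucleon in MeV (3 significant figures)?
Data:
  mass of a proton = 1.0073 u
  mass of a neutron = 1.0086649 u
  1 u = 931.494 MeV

²⁶₁₂Mg: Σm = 12(1.0073) + 14(1.0086649) = 26.2089086 u; Δm = 0.2328986 u; E_B = 216.94 MeV; E_B/A = 8.344 MeV
³⁷₁₇Cl: Σm = 17(1.0073) + 20(1.0086649) = 37.2973980 u; Δm = 0.3408180 u; E_B = 317.47 MeV; E_B/A = 8.580 MeV
³⁷₁₇Cl has the higher binding energy per nucleon, so it is the more tightly bound nucleus.

³⁷₁₇Cl; 8.58 MeV/nucleon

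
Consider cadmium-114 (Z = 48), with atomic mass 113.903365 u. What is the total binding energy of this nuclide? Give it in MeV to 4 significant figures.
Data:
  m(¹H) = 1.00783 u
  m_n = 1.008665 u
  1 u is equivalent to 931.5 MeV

972.8 MeV

Total constituent mass: 48 × 1.00783 + 66 × 1.008665 = 114.947730 u
The mass defect is 114.947730 − 113.903365 = 1.044365 u.
Binding energy = Δm·c² = 1.044365 × 931.5 MeV/u = 972.826 MeV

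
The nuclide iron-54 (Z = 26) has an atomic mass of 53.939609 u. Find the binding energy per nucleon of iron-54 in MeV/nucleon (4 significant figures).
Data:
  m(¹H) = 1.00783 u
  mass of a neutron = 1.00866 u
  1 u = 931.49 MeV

8.736 MeV/nucleon

Mass of separated nucleons = 26(1.00783) + 28(1.00866) = 26.20358 + 28.24248 = 54.44606 u
The mass defect is 54.44606 − 53.939609 = 0.506451 u.
E_B = 0.506451 × 931.49 = 471.754 MeV
BE/A = 471.754 MeV / 54 = 8.736 MeV/nucleon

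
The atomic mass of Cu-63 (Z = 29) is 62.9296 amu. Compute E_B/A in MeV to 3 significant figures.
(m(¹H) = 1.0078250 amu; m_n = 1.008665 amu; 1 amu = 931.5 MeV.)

8.75 MeV/nucleon

The nucleus contains 29 protons and 63 − 29 = 34 neutrons.
Total constituent mass: 29 × 1.0078250 + 34 × 1.008665 = 63.5215350 amu
Mass defect Δm = 63.5215350 − 62.9296 = 0.5919350 amu
Binding energy = Δm·c² = 0.5919350 × 931.5 MeV/amu = 551.387 MeV
Per nucleon: 551.387 / 63 = 8.752 MeV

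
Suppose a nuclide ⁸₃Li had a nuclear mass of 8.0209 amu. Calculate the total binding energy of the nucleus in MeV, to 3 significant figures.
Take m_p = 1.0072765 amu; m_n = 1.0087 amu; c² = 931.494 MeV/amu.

Σm = 3·m_p + 5·m_n = 3.0218295 + 5.0435 = 8.0653295 amu
The mass defect is 8.0653295 − 8.0209 = 0.0444295 amu.
Converting to energy: 0.0444295 amu × 931.494 MeV/amu = 41.3858 MeV

41.4 MeV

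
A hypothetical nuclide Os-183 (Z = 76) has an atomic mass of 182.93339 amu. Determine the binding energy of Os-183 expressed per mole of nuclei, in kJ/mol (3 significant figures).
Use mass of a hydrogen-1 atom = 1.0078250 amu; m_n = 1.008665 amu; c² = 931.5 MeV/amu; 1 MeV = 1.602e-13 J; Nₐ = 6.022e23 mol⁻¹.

1.43e+11 kJ/mol

Mass of separated nucleons = 76(1.0078250) + 107(1.008665) = 76.5947000 + 107.927155 = 184.5218550 amu
Mass defect Δm = 184.5218550 − 182.93339 = 1.5884650 amu
Binding energy = Δm·c² = 1.5884650 × 931.5 MeV/amu = 1479.66 MeV
Per nucleus in joules: 1479.66 MeV × 1.602e-13 J/MeV = 2.3704e-10 J
Per mole: 2.3704e-10 J × 6.022e23 mol⁻¹ = 1.4275e+14 J/mol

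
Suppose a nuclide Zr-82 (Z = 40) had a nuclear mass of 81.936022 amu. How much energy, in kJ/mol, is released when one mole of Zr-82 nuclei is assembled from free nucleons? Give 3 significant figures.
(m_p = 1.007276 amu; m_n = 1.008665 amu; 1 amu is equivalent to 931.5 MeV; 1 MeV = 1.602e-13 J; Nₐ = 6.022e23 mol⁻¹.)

With 40 protons and 42 neutrons (A = 82):
Mass of separated nucleons = 40(1.007276) + 42(1.008665) = 40.291040 + 42.363930 = 82.654970 amu
The mass defect is 82.654970 − 81.936022 = 0.718948 amu.
Binding energy = Δm·c² = 0.718948 × 931.5 MeV/amu = 669.700 MeV
Per nucleus in joules: 669.700 MeV × 1.602e-13 J/MeV = 1.0729e-10 J
Per mole: 1.0729e-10 J × 6.022e23 mol⁻¹ = 6.4610e+13 J/mol

6.46e+10 kJ/mol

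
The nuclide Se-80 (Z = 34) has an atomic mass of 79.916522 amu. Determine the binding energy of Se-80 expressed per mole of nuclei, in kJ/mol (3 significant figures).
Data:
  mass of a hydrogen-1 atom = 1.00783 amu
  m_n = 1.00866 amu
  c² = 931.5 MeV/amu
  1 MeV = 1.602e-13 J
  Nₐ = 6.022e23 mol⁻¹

6.72e+10 kJ/mol

Z = 34, so N = A − Z = 80 − 34 = 46.
Mass of separated nucleons = 34(1.00783) + 46(1.00866) = 34.26622 + 46.39836 = 80.66458 amu
The mass defect is 80.66458 − 79.916522 = 0.748058 amu.
Converting to energy: 0.748058 amu × 931.5 MeV/amu = 696.816 MeV
Per nucleus in joules: 696.816 MeV × 1.602e-13 J/MeV = 1.1163e-10 J
Per mole: 1.1163e-10 J × 6.022e23 mol⁻¹ = 6.7224e+13 J/mol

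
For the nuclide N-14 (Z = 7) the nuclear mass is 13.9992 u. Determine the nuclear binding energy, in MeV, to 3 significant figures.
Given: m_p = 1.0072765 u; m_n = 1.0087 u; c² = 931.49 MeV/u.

With 7 protons and 7 neutrons (A = 14):
Σm = 7·m_p + 7·m_n = 7.0509355 + 7.0609 = 14.1118355 u
The mass defect is 14.1118355 − 13.9992 = 0.1126355 u.
Binding energy = Δm·c² = 0.1126355 × 931.49 MeV/u = 104.919 MeV

105 MeV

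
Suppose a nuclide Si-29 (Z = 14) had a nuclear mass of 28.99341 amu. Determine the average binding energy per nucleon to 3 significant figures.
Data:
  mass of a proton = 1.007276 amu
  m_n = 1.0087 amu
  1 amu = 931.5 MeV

Z = 14, so N = A − Z = 29 − 14 = 15.
Σm = 14·m_p + 15·m_n = 14.101864 + 15.1305 = 29.232364 amu
The mass defect is 29.232364 − 28.99341 = 0.238954 amu.
E_B = 0.238954 × 931.5 = 222.586 MeV
Dividing by A = 29 gives 7.675 MeV per nucleon.

7.68 MeV/nucleon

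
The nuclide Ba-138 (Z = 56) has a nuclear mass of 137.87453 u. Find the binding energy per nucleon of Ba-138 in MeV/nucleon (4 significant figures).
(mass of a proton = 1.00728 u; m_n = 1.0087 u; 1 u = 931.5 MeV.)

8.414 MeV/nucleon

Z = 56, so N = A − Z = 138 − 56 = 82.
Mass of separated nucleons = 56(1.00728) + 82(1.0087) = 56.40768 + 82.7134 = 139.12108 u
Δm = 139.12108 − 137.87453 = 1.24655 u
E_B = 1.24655 × 931.5 = 1161.16 MeV
BE/A = 1161.16 MeV / 138 = 8.414 MeV/nucleon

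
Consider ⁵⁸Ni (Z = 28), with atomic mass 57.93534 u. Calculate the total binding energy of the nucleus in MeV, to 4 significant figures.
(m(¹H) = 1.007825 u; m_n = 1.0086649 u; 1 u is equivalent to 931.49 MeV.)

506.5 MeV

With 28 protons and 30 neutrons (A = 58):
Mass of separated nucleons = 28(1.007825) + 30(1.0086649) = 28.219100 + 30.2599470 = 58.4790470 u
Mass defect Δm = 58.4790470 − 57.93534 = 0.5437070 u
Converting to energy: 0.5437070 u × 931.49 MeV/u = 506.458 MeV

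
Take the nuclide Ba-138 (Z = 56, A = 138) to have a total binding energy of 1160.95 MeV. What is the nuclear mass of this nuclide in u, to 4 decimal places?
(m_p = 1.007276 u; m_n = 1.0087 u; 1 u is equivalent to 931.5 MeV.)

Mass defect = 1160.95 MeV / (931.5 MeV/u) = 1.246323 u
Constituent mass = 56(1.007276) + 82(1.0087) = 139.120856 u
Nuclear mass = 139.120856 − 1.246323 = 137.874533 u ≈ 137.8745 u (to 4 decimal places)

137.8745 u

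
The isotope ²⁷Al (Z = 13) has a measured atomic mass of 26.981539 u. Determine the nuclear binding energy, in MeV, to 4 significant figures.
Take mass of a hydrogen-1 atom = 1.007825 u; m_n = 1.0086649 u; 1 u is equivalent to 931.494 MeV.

Total constituent mass: 13 × 1.007825 + 14 × 1.0086649 = 27.2230336 u
The mass defect is 27.2230336 − 26.981539 = 0.2414946 u.
Converting to energy: 0.2414946 u × 931.494 MeV/u = 224.951 MeV

225.0 MeV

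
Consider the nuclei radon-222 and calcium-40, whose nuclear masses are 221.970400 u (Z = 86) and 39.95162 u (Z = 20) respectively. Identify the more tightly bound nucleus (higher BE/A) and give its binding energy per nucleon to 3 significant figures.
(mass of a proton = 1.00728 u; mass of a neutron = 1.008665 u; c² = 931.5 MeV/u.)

calcium-40; 8.55 MeV/nucleon

radon-222: Σm = 86(1.00728) + 136(1.008665) = 223.804520 u; Δm = 1.834120 u; E_B = 1708.5 MeV; E_B/A = 7.696 MeV
calcium-40: Σm = 20(1.00728) + 20(1.008665) = 40.318900 u; Δm = 0.367280 u; E_B = 342.12 MeV; E_B/A = 8.553 MeV
calcium-40 has the higher binding energy per nucleon, so it is the more tightly bound nucleus.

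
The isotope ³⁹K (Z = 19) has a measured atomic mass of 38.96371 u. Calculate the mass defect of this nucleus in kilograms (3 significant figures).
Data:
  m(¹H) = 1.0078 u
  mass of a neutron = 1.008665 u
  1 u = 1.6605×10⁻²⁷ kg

Z = 19, so N = A − Z = 39 − 19 = 20.
Total constituent mass: 19 × 1.0078 + 20 × 1.008665 = 39.321500 u
Δm = 39.321500 − 38.96371 = 0.357790 u
In SI units: 0.357790 u × 1.6605×10⁻²⁷ kg/u = 5.9411e-28 kg

5.94e-28 kg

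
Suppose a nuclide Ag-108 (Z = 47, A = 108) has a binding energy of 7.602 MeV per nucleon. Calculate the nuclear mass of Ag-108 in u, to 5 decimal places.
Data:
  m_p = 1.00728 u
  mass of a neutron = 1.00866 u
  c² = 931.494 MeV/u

107.98902 u

Total binding energy = 108 × 7.602 = 821.016 MeV
Mass defect = 821.016 MeV / (931.494 MeV/u) = 0.8813970 u
Constituent mass = 47(1.00728) + 61(1.00866) = 108.87042 u
Nuclear mass = 108.87042 − 0.8813970 = 107.9890230 u ≈ 107.98902 u (to 5 decimal places)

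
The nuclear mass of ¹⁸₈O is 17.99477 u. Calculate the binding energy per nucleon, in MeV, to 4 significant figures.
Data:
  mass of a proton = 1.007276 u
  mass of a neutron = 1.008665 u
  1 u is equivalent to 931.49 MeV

7.767 MeV/nucleon

Mass of separated nucleons = 8(1.007276) + 10(1.008665) = 8.058208 + 10.086650 = 18.144858 u
Δm = 18.144858 − 17.99477 = 0.150088 u
Converting to energy: 0.150088 u × 931.49 MeV/u = 139.805 MeV
Dividing by A = 18 gives 7.767 MeV per nucleon.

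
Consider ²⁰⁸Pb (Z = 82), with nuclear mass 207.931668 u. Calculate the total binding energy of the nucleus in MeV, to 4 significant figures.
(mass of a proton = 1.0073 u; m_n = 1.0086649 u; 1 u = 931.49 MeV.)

Σm = 82·m_p + 126·m_n = 82.5986 + 127.0917774 = 209.6903774 u
Δm = 209.6903774 − 207.931668 = 1.7587094 u
E_B = 1.7587094 × 931.49 = 1638.22 MeV

1638 MeV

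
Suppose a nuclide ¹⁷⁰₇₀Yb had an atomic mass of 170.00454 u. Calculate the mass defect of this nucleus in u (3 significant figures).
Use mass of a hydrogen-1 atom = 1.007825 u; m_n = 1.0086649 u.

Total constituent mass: 70 × 1.007825 + 100 × 1.0086649 = 171.4142400 u
The mass defect is 171.4142400 − 170.00454 = 1.4097000 u.

1.41 u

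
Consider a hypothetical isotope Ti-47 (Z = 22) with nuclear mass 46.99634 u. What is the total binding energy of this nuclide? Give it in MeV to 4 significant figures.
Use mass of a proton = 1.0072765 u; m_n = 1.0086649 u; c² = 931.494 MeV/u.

Total constituent mass: 22 × 1.0072765 + 25 × 1.0086649 = 47.3767055 u
Δm = 47.3767055 − 46.99634 = 0.3803655 u
E_B = 0.3803655 × 931.494 = 354.308 MeV

354.3 MeV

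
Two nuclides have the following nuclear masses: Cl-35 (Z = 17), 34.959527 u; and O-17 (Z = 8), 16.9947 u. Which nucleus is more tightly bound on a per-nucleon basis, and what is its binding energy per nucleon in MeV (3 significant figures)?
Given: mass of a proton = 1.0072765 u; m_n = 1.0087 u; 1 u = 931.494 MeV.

Cl-35; 8.54 MeV/nucleon

Cl-35: Σm = 17(1.0072765) + 18(1.0087) = 35.2803005 u; Δm = 0.3207735 u; E_B = 298.80 MeV; E_B/A = 8.537 MeV
O-17: Σm = 8(1.0072765) + 9(1.0087) = 17.1365120 u; Δm = 0.1418120 u; E_B = 132.097 MeV; E_B/A = 7.770 MeV
Cl-35 has the higher binding energy per nucleon, so it is the more tightly bound nucleus.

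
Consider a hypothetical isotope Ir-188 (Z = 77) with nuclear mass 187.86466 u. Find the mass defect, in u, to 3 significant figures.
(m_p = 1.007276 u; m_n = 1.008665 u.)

1.66 u

Σm = 77·m_p + 111·m_n = 77.560252 + 111.961815 = 189.522067 u
Mass defect Δm = 189.522067 − 187.86466 = 1.657407 u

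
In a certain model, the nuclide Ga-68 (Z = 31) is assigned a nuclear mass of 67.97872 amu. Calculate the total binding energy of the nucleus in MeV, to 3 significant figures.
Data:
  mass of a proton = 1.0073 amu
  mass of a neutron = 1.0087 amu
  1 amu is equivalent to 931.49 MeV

The nucleus contains 31 protons and 68 − 31 = 37 neutrons.
Total constituent mass: 31 × 1.0073 + 37 × 1.0087 = 68.5482 amu
The mass defect is 68.5482 − 67.97872 = 0.56948 amu.
Converting to energy: 0.56948 amu × 931.49 MeV/amu = 530.465 MeV

530 MeV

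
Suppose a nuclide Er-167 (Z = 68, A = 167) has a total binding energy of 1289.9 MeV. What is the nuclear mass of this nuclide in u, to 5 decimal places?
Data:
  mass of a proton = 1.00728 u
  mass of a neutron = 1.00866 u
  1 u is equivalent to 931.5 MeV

Mass defect = 1289.9 MeV / (931.5 MeV/u) = 1.3847558 u
Constituent mass = 68(1.00728) + 99(1.00866) = 168.35238 u
Nuclear mass = 168.35238 − 1.3847558 = 166.9676242 u ≈ 166.96762 u (to 5 decimal places)

166.96762 u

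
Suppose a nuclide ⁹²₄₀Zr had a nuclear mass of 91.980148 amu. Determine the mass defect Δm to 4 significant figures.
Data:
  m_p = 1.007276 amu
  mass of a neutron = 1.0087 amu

Z = 40, so N = A − Z = 92 − 40 = 52.
Σm = 40·m_p + 52·m_n = 40.291040 + 52.4524 = 92.743440 amu
The mass defect is 92.743440 − 91.980148 = 0.763292 amu.

0.7633 amu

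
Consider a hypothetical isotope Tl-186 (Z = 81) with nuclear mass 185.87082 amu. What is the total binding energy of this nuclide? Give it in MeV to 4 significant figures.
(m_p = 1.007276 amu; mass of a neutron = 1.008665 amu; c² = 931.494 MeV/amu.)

Z = 81, so N = A − Z = 186 − 81 = 105.
Σm = 81·m_p + 105·m_n = 81.589356 + 105.909825 = 187.499181 amu
Δm = 187.499181 − 185.87082 = 1.628361 amu
Converting to energy: 1.628361 amu × 931.494 MeV/amu = 1516.81 MeV

1517 MeV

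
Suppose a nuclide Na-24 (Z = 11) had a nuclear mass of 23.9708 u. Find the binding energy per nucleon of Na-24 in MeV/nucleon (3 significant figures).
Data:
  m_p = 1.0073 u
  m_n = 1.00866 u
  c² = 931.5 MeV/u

Mass of separated nucleons = 11(1.0073) + 13(1.00866) = 11.0803 + 13.11258 = 24.19288 u
Mass defect Δm = 24.19288 − 23.9708 = 0.22208 u
E_B = 0.22208 × 931.5 = 206.8675 MeV
Per nucleon: 206.8675 / 24 = 8.619 MeV

8.62 MeV/nucleon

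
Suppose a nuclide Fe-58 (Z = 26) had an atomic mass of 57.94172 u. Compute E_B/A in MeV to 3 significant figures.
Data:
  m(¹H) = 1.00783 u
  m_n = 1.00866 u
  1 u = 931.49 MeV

8.66 MeV/nucleon

Total constituent mass: 26 × 1.00783 + 32 × 1.00866 = 58.48070 u
The mass defect is 58.48070 − 57.94172 = 0.53898 u.
Binding energy = Δm·c² = 0.53898 × 931.49 MeV/u = 502.054 MeV
Per nucleon: 502.054 / 58 = 8.656 MeV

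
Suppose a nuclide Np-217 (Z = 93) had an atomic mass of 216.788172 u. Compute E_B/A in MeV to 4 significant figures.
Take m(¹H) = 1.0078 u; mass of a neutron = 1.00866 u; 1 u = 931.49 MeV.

8.633 MeV/nucleon

Z = 93, so N = A − Z = 217 − 93 = 124.
Total constituent mass: 93 × 1.0078 + 124 × 1.00866 = 218.79924 u
The mass defect is 218.79924 − 216.788172 = 2.011068 u.
Binding energy = Δm·c² = 2.011068 × 931.49 MeV/u = 1873.29 MeV
BE/A = 1873.29 MeV / 217 = 8.633 MeV/nucleon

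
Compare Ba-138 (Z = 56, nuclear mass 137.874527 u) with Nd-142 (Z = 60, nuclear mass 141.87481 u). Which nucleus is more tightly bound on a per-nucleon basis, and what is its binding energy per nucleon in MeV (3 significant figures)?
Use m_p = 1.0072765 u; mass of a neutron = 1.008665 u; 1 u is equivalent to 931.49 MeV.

Ba-138: Σm = 56(1.0072765) + 82(1.008665) = 139.1180140 u; Δm = 1.2434870 u; E_B = 1158.3 MeV; E_B/A = 8.393 MeV
Nd-142: Σm = 60(1.0072765) + 82(1.008665) = 143.1471200 u; Δm = 1.2723100 u; E_B = 1185.1 MeV; E_B/A = 8.346 MeV
Ba-138 has the higher binding energy per nucleon, so it is the more tightly bound nucleus.

Ba-138; 8.39 MeV/nucleon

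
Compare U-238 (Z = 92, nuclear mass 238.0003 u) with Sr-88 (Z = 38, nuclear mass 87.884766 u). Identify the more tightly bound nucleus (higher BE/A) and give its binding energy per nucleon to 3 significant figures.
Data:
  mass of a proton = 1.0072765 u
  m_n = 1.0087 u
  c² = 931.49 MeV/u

U-238: Σm = 92(1.0072765) + 146(1.0087) = 239.9396380 u; Δm = 1.9393380 u; E_B = 1806.5 MeV; E_B/A = 7.590 MeV
Sr-88: Σm = 38(1.0072765) + 50(1.0087) = 88.7115070 u; Δm = 0.8267410 u; E_B = 770.10 MeV; E_B/A = 8.751 MeV
Sr-88 has the higher binding energy per nucleon, so it is the more tightly bound nucleus.

Sr-88; 8.75 MeV/nucleon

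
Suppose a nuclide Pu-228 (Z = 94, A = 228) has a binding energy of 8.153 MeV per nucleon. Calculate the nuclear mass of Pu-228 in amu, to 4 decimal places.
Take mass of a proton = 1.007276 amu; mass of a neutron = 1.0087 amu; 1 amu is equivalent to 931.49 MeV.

227.8541 amu

Total binding energy = 228 × 8.153 = 1858.884 MeV
Mass defect = 1858.884 MeV / (931.49 MeV/amu) = 1.995603 amu
Constituent mass = 94(1.007276) + 134(1.0087) = 229.849744 amu
Nuclear mass = 229.849744 − 1.995603 = 227.854141 amu ≈ 227.8541 amu (to 4 decimal places)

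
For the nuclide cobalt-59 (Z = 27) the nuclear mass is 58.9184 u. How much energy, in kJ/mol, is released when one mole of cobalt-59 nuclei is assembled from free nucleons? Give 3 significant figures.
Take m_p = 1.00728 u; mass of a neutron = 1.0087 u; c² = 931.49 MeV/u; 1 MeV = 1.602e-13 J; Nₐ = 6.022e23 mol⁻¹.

With 27 protons and 32 neutrons (A = 59):
Σm = 27·m_p + 32·m_n = 27.19656 + 32.2784 = 59.47496 u
Mass defect Δm = 59.47496 − 58.9184 = 0.55656 u
E_B = 0.55656 × 931.49 = 518.430 MeV
Per nucleus in joules: 518.430 MeV × 1.602e-13 J/MeV = 8.3052e-11 J
Per mole: 8.3052e-11 J × 6.022e23 mol⁻¹ = 5.0014e+13 J/mol

5.00e+10 kJ/mol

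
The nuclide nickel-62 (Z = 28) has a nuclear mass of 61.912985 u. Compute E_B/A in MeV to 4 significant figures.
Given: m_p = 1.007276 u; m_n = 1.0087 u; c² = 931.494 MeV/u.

8.812 MeV/nucleon

Mass of separated nucleons = 28(1.007276) + 34(1.0087) = 28.203728 + 34.2958 = 62.499528 u
Mass defect Δm = 62.499528 − 61.912985 = 0.586543 u
Converting to energy: 0.586543 u × 931.494 MeV/u = 546.361 MeV
Per nucleon: 546.361 / 62 = 8.812 MeV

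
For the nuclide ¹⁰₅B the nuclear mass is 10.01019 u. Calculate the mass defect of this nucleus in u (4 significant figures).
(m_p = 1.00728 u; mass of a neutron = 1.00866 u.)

0.06951 u

Total constituent mass: 5 × 1.00728 + 5 × 1.00866 = 10.07970 u
Δm = 10.07970 − 10.01019 = 0.06951 u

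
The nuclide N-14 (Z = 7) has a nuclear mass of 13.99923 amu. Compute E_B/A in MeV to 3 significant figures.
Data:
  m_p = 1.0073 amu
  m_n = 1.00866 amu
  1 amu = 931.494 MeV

7.48 MeV/nucleon

Mass of separated nucleons = 7(1.0073) + 7(1.00866) = 7.0511 + 7.06062 = 14.11172 amu
Mass defect Δm = 14.11172 − 13.99923 = 0.11249 amu
Converting to energy: 0.11249 amu × 931.494 MeV/amu = 104.784 MeV
BE/A = 104.784 MeV / 14 = 7.4846 MeV/nucleon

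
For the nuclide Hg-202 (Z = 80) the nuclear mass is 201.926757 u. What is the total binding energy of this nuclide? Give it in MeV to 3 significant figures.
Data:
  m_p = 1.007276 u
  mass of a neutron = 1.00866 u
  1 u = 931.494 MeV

With 80 protons and 122 neutrons (A = 202):
Σm = 80·m_p + 122·m_n = 80.582080 + 123.05652 = 203.638600 u
Mass defect Δm = 203.638600 − 201.926757 = 1.711843 u
Converting to energy: 1.711843 u × 931.494 MeV/u = 1594.57 MeV

1590 MeV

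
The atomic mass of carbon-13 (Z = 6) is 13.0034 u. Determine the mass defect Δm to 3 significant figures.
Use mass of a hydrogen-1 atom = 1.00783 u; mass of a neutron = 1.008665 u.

Z = 6, so N = A − Z = 13 − 6 = 7.
Σm = 6·m(¹H) + 7·m_n = 6.04698 + 7.060655 = 13.107635 u
The mass defect is 13.107635 − 13.0034 = 0.104235 u.

0.104 u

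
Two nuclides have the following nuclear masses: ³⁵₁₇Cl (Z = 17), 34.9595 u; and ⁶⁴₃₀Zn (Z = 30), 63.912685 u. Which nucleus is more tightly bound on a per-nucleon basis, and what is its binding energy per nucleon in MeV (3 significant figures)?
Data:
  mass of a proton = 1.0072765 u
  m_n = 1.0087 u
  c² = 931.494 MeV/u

³⁵₁₇Cl: Σm = 17(1.0072765) + 18(1.0087) = 35.2803005 u; Δm = 0.3208005 u; E_B = 298.82 MeV; E_B/A = 8.538 MeV
⁶⁴₃₀Zn: Σm = 30(1.0072765) + 34(1.0087) = 64.5140950 u; Δm = 0.6014100 u; E_B = 560.21 MeV; E_B/A = 8.753 MeV
⁶⁴₃₀Zn has the higher binding energy per nucleon, so it is the more tightly bound nucleus.

⁶⁴₃₀Zn; 8.75 MeV/nucleon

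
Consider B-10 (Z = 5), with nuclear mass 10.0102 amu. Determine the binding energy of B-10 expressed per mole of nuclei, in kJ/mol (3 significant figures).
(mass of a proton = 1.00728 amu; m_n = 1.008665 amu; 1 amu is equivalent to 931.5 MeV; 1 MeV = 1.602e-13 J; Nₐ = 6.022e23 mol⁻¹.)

Total constituent mass: 5 × 1.00728 + 5 × 1.008665 = 10.079725 amu
Mass defect Δm = 10.079725 − 10.0102 = 0.069525 amu
Binding energy = Δm·c² = 0.069525 × 931.5 MeV/amu = 64.7625 MeV
Per nucleus in joules: 64.7625 MeV × 1.602e-13 J/MeV = 1.0375e-11 J
Per mole: 1.0375e-11 J × 6.022e23 mol⁻¹ = 6.2478e+12 J/mol

6.25e+09 kJ/mol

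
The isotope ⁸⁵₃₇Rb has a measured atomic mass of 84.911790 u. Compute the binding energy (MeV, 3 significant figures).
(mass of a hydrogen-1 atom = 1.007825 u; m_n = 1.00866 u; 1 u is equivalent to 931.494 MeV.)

With 37 protons and 48 neutrons (A = 85):
Σm = 37·m(¹H) + 48·m_n = 37.289525 + 48.41568 = 85.705205 u
The mass defect is 85.705205 − 84.911790 = 0.793415 u.
E_B = 0.793415 × 931.494 = 739.061 MeV

739 MeV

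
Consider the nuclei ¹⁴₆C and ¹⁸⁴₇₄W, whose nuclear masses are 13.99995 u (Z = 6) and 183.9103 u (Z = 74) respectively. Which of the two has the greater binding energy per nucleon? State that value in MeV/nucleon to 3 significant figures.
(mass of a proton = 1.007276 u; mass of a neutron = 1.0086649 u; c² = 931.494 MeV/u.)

¹⁴₆C: Σm = 6(1.007276) + 8(1.0086649) = 14.1129752 u; Δm = 0.1130252 u; E_B = 105.28 MeV; E_B/A = 7.520 MeV
¹⁸⁴₇₄W: Σm = 74(1.007276) + 110(1.0086649) = 185.4915630 u; Δm = 1.5812630 u; E_B = 1472.9 MeV; E_B/A = 8.005 MeV
¹⁸⁴₇₄W has the higher binding energy per nucleon, so it is the more tightly bound nucleus.

¹⁸⁴₇₄W; 8.01 MeV/nucleon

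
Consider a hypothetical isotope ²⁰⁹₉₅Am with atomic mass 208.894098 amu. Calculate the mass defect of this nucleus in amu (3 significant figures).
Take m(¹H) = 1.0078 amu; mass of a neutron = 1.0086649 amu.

Z = 95, so N = A − Z = 209 − 95 = 114.
Σm = 95·m(¹H) + 114·m_n = 95.7410 + 114.9877986 = 210.7287986 amu
The mass defect is 210.7287986 − 208.894098 = 1.8347006 amu.

1.83 amu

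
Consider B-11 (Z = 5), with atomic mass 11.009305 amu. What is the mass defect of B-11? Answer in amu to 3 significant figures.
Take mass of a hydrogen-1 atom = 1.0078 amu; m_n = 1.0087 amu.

0.0819 amu

Z = 5, so N = A − Z = 11 − 5 = 6.
Σm = 5·m(¹H) + 6·m_n = 5.0390 + 6.0522 = 11.0912 amu
Mass defect Δm = 11.0912 − 11.009305 = 0.081895 amu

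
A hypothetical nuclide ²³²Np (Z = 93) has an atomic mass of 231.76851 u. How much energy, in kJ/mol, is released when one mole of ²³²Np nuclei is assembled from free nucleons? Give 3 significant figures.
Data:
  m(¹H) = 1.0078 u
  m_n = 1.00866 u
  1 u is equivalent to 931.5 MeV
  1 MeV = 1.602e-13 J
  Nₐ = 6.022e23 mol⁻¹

1.94e+11 kJ/mol

Total constituent mass: 93 × 1.0078 + 139 × 1.00866 = 233.92914 u
Mass defect Δm = 233.92914 − 231.76851 = 2.16063 u
Converting to energy: 2.16063 u × 931.5 MeV/u = 2012.63 MeV
Per nucleus in joules: 2012.63 MeV × 1.602e-13 J/MeV = 3.2242e-10 J
Per mole: 3.2242e-10 J × 6.022e23 mol⁻¹ = 1.9416e+14 J/mol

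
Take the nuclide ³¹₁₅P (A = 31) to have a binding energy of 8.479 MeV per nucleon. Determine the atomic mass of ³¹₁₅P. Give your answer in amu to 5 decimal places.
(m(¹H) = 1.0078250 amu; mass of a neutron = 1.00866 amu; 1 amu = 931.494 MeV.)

Total binding energy = 31 × 8.479 = 262.849 MeV
Mass defect = 262.849 MeV / (931.494 MeV/amu) = 0.28218002 amu
Constituent mass = 15(1.0078250) + 16(1.00866) = 31.2559350 amu
Atomic mass = 31.2559350 − 0.28218002 = 30.97375498 amu ≈ 30.97375 amu (to 5 decimal places)

30.97375 amu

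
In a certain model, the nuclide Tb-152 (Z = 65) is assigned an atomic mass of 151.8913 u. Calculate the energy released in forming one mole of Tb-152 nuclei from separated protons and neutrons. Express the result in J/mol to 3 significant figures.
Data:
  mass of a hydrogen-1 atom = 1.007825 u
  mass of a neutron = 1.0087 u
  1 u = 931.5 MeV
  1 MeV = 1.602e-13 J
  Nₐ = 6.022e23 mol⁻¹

1.23e+14 J/mol

The nucleus contains 65 protons and 152 − 65 = 87 neutrons.
Σm = 65·m(¹H) + 87·m_n = 65.508625 + 87.7569 = 153.265525 u
Mass defect Δm = 153.265525 − 151.8913 = 1.374225 u
Binding energy = Δm·c² = 1.374225 × 931.5 MeV/u = 1280.09 MeV
Per nucleus in joules: 1280.09 MeV × 1.602e-13 J/MeV = 2.0507e-10 J
Per mole: 2.0507e-10 J × 6.022e23 mol⁻¹ = 1.2349e+14 J/mol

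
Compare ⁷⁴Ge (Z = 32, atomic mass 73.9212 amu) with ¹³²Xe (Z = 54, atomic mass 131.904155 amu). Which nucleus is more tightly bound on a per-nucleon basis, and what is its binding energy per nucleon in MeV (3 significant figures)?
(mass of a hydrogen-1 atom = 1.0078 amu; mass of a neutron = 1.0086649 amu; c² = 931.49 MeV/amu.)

⁷⁴Ge; 8.71 MeV/nucleon

⁷⁴Ge: Σm = 32(1.0078) + 42(1.0086649) = 74.6135258 amu; Δm = 0.6923258 amu; E_B = 644.895 MeV; E_B/A = 8.7148 MeV
¹³²Xe: Σm = 54(1.0078) + 78(1.0086649) = 133.0970622 amu; Δm = 1.1929072 amu; E_B = 1111.2 MeV; E_B/A = 8.418 MeV
⁷⁴Ge has the higher binding energy per nucleon, so it is the more tightly bound nucleus.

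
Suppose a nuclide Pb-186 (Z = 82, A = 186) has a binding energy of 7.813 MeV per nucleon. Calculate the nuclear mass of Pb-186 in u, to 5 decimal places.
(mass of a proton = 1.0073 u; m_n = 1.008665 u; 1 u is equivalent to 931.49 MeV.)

185.93966 u

Total binding energy = 186 × 7.813 = 1453.218 MeV
Mass defect = 1453.218 MeV / (931.49 MeV/u) = 1.5601005 u
Constituent mass = 82(1.0073) + 104(1.008665) = 187.499760 u
Nuclear mass = 187.499760 − 1.5601005 = 185.9396595 u ≈ 185.93966 u (to 5 decimal places)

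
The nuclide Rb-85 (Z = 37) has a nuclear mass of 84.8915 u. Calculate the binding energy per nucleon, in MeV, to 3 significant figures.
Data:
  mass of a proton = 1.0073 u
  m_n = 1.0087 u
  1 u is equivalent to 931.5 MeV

The nucleus contains 37 protons and 85 − 37 = 48 neutrons.
Total constituent mass: 37 × 1.0073 + 48 × 1.0087 = 85.6877 u
The mass defect is 85.6877 − 84.8915 = 0.7962 u.
E_B = 0.7962 × 931.5 = 741.660 MeV
Dividing by A = 85 gives 8.725 MeV per nucleon.

8.73 MeV/nucleon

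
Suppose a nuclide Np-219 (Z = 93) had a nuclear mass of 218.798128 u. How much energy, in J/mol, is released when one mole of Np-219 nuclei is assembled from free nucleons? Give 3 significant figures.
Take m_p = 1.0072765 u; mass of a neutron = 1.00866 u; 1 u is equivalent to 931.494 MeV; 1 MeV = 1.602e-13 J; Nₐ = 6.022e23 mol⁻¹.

Z = 93, so N = A − Z = 219 − 93 = 126.
Σm = 93·m_p + 126·m_n = 93.6767145 + 127.09116 = 220.7678745 u
The mass defect is 220.7678745 − 218.798128 = 1.9697465 u.
Binding energy = Δm·c² = 1.9697465 × 931.494 MeV/u = 1834.81 MeV
Per nucleus in joules: 1834.81 MeV × 1.602e-13 J/MeV = 2.9394e-10 J
Per mole: 2.9394e-10 J × 6.022e23 mol⁻¹ = 1.7701e+14 J/mol

1.77e+14 J/mol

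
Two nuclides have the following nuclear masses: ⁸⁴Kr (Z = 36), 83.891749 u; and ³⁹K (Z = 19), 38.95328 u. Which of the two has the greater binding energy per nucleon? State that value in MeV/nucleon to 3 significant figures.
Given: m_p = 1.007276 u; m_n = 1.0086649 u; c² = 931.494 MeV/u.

⁸⁴Kr: Σm = 36(1.007276) + 48(1.0086649) = 84.6778512 u; Δm = 0.7861022 u; E_B = 732.25 MeV; E_B/A = 8.717 MeV
³⁹K: Σm = 19(1.007276) + 20(1.0086649) = 39.3115420 u; Δm = 0.3582620 u; E_B = 333.72 MeV; E_B/A = 8.557 MeV
⁸⁴Kr has the higher binding energy per nucleon, so it is the more tightly bound nucleus.

⁸⁴Kr; 8.72 MeV/nucleon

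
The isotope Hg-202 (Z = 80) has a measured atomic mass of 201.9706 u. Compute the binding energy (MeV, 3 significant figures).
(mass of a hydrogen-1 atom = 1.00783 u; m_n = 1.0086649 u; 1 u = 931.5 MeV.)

1600 MeV

Z = 80, so N = A − Z = 202 − 80 = 122.
Mass of separated nucleons = 80(1.00783) + 122(1.0086649) = 80.62640 + 123.0571178 = 203.6835178 u
The mass defect is 203.6835178 − 201.9706 = 1.7129178 u.
Binding energy = Δm·c² = 1.7129178 × 931.5 MeV/u = 1595.58 MeV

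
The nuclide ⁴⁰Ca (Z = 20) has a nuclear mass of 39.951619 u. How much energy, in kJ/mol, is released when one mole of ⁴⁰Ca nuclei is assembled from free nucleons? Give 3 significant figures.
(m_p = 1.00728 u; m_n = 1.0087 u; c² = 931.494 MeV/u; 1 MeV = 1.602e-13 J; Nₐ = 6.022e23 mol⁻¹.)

3.31e+10 kJ/mol

Mass of separated nucleons = 20(1.00728) + 20(1.0087) = 20.14560 + 20.1740 = 40.31960 u
The mass defect is 40.31960 − 39.951619 = 0.367981 u.
E_B = 0.367981 × 931.494 = 342.772 MeV
Per nucleus in joules: 342.772 MeV × 1.602e-13 J/MeV = 5.4912e-11 J
Per mole: 5.4912e-11 J × 6.022e23 mol⁻¹ = 3.3068e+13 J/mol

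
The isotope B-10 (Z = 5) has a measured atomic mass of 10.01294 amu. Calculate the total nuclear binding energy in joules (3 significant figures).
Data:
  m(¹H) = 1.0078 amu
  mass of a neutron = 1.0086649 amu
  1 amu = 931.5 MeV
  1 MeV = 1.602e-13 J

1.04e-11 J

The nucleus contains 5 protons and 10 − 5 = 5 neutrons.
Σm = 5·m(¹H) + 5·m_n = 5.0390 + 5.0433245 = 10.0823245 amu
Δm = 10.0823245 − 10.01294 = 0.0693845 amu
Converting to energy: 0.0693845 amu × 931.5 MeV/amu = 64.6317 MeV
In joules: 64.6317 MeV × 1.602e-13 J/MeV = 1.0354e-11 J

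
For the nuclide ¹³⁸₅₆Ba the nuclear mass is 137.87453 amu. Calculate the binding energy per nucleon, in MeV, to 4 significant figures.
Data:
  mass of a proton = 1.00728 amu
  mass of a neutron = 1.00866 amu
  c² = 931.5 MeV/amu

8.392 MeV/nucleon

Σm = 56·m_p + 82·m_n = 56.40768 + 82.71012 = 139.11780 amu
The mass defect is 139.11780 − 137.87453 = 1.24327 amu.
Converting to energy: 1.24327 amu × 931.5 MeV/amu = 1158.11 MeV
BE/A = 1158.11 MeV / 138 = 8.392 MeV/nucleon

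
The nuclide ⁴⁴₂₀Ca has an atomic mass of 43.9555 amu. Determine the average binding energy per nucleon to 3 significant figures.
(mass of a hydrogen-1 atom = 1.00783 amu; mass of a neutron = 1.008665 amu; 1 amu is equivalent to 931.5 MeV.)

8.66 MeV/nucleon

With 20 protons and 24 neutrons (A = 44):
Total constituent mass: 20 × 1.00783 + 24 × 1.008665 = 44.364560 amu
The mass defect is 44.364560 − 43.9555 = 0.409060 amu.
E_B = 0.409060 × 931.5 = 381.039 MeV
Dividing by A = 44 gives 8.660 MeV per nucleon.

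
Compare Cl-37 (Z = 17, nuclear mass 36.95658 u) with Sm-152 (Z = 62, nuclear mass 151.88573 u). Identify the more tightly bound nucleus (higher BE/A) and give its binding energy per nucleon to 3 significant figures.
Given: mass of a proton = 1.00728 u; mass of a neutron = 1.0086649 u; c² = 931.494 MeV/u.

Cl-37: Σm = 17(1.00728) + 20(1.0086649) = 37.2970580 u; Δm = 0.3404780 u; E_B = 317.15 MeV; E_B/A = 8.572 MeV
Sm-152: Σm = 62(1.00728) + 90(1.0086649) = 153.2312010 u; Δm = 1.3454710 u; E_B = 1253.3 MeV; E_B/A = 8.245 MeV
Cl-37 has the higher binding energy per nucleon, so it is the more tightly bound nucleus.

Cl-37; 8.57 MeV/nucleon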